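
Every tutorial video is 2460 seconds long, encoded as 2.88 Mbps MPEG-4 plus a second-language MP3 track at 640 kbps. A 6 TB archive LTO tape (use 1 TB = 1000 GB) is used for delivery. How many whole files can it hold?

5543

Audio: 640 kbps = 0.640 Mbps.
Total bitrate: 3.520 Mbps.
Per item: 3.520 Mbps × 2460 s = 8,659 Mb = 1,082 MB.
Capacity: 6 TB = 48,000,000 Mb; 5543.24 items → 5543 complete.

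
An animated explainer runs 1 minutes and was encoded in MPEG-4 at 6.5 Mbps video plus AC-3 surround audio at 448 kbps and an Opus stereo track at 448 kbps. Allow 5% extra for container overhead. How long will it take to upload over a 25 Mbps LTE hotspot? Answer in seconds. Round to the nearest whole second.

19 seconds

Audio total: 448 + 448 = 896 kbps = 0.896 Mbps.
Total bitrate: 7.396 Mbps.
File: 7.396 Mbps × 60 s = 443.8 Mb.
With 5% container overhead: ×1.05. → 465.9 Mb.
At 25 Mbps: 465.9 / 25 = 18.6 s ≈ 18.6 seconds.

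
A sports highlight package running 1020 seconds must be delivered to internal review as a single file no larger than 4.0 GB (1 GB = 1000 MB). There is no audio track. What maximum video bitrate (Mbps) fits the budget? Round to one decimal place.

31.4 Mbps

Budget: 4.0 GB = 32000.0 Mb.
Total bitrate budget: 32000.0 Mb / 1020 s = 31.373 Mbps.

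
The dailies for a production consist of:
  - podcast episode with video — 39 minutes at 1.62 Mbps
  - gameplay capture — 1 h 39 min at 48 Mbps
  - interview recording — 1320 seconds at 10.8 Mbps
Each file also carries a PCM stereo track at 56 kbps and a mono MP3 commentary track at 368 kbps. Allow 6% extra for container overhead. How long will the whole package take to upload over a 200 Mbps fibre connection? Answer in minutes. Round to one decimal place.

Audio total: 56 + 368 = 424 kbps = 0.424 Mbps.
podcast episode with video: 2.044 Mbps × 2340 s × 1.06 = 5069.9 Mb
gameplay capture: 48.424 Mbps × 5940 s × 1.06 = 304896.9 Mb
interview recording: 11.224 Mbps × 1320 s × 1.06 = 15704.6 Mb
Total: 325671.4 Mb = 40708.9 MB.
At 200 Mbps: 325671.4 / 200 = 1628 s ≈ 27.1 minutes.

27.1 minutes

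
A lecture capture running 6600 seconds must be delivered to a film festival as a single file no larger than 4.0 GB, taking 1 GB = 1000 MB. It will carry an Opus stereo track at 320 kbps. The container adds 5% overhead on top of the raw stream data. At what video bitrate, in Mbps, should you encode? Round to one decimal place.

4.3 Mbps

Budget: 4.0 GB = 32000.0 Mb.
Stream payload after overhead: 32000.0 / 1.05 = 30476.2 Mb.
Total bitrate budget: 30476.2 Mb / 6600 s = 4.618 Mbps.
Audio: 320 kbps = 0.320 Mbps.
Video: 4.618 − 0.320 = 4.298 Mbps.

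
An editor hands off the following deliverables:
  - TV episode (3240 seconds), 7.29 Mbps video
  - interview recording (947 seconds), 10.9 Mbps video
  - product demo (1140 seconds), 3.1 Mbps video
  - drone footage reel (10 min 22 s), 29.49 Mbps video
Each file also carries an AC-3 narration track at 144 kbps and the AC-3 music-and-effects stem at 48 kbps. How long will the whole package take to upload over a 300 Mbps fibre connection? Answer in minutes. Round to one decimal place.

Audio total: 144 + 48 = 192 kbps = 0.192 Mbps.
TV episode: 7.482 Mbps × 3240 s = 24241.7 Mb
interview recording: 11.092 Mbps × 947 s = 10504.1 Mb
product demo: 3.292 Mbps × 1140 s = 3752.9 Mb
drone footage reel: 29.682 Mbps × 622 s = 18462.2 Mb
Total: 56960.9 Mb = 7120.1 MB.
At 300 Mbps: 56960.9 / 300 = 190 s ≈ 3.16 minutes.

3.2 minutes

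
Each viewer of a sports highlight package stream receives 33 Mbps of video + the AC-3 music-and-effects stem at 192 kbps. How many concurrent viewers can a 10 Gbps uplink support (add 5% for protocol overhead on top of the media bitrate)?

Audio: 192 kbps = 0.192 Mbps.
Per-viewer media rate: 33.192 Mbps.
On the wire with 5% overhead: 34.852 Mbps.
10 Gbps = 10,000 Mbps; 10,000 / 34.852 = 286.93 → 286 viewers.

286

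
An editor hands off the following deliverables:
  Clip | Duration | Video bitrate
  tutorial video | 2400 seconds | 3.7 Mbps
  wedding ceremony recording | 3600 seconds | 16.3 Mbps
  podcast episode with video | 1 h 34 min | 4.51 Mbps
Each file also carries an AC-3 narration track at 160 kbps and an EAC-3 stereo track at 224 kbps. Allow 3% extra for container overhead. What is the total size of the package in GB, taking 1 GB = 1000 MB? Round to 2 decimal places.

Audio total: 160 + 224 = 384 kbps = 0.384 Mbps.
tutorial video: 4.084 Mbps × 2400 s × 1.03 = 10095.6 Mb
wedding ceremony recording: 16.684 Mbps × 3600 s × 1.03 = 61864.3 Mb
podcast episode with video: 4.894 Mbps × 5640 s × 1.03 = 28430.2 Mb
Total: 100390.1 Mb = 12548.8 MB.
= 12.55 GB.

12.55 GB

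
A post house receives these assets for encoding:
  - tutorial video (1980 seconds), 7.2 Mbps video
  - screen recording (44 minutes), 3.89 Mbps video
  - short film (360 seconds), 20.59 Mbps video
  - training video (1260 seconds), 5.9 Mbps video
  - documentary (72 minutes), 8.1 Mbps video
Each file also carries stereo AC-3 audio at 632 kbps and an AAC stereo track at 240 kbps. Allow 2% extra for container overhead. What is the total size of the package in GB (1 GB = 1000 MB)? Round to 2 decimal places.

10.66 GB

Audio total: 632 + 240 = 872 kbps = 0.872 Mbps.
tutorial video: 8.072 Mbps × 1980 s × 1.02 = 16302.2 Mb
screen recording: 4.762 Mbps × 2640 s × 1.02 = 12823.1 Mb
short film: 21.462 Mbps × 360 s × 1.02 = 7880.8 Mb
training video: 6.772 Mbps × 1260 s × 1.02 = 8703.4 Mb
documentary: 8.972 Mbps × 4320 s × 1.02 = 39534.2 Mb
Total: 85243.8 Mb = 10655.5 MB.
= 10.66 GB.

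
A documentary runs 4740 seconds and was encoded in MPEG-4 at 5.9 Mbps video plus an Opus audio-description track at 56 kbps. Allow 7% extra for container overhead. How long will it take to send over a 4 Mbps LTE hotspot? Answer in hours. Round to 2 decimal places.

2.10 hours

Audio: 56 kbps = 0.056 Mbps.
Total bitrate: 5.956 Mbps.
File: 5.956 Mbps × 4740 s = 28231.4 Mb.
With 7% container overhead: ×1.07. → 30207.6 Mb.
At 4 Mbps: 30207.6 / 4 = 7551.9 s ≈ 2.1 hours.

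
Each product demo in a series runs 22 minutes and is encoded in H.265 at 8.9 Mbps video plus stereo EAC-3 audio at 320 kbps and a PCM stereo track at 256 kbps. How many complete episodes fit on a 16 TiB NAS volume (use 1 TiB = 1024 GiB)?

11251

22 min = 1320 s
Audio total: 320 + 256 = 576 kbps = 0.576 Mbps.
Total bitrate: 9.476 Mbps.
Per item: 9.476 Mbps × 1320 s = 12,508 Mb = 1,564 MB.
Capacity: 16 TiB = 140,737,488 Mb; 11251.51 items → 11251 complete.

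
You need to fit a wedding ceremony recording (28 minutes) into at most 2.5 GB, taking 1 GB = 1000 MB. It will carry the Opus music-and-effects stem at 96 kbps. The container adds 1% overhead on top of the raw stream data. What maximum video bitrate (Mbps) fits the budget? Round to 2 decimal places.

Budget: 2.5 GB = 20000.0 Mb.
Stream payload after overhead: 20000.0 / 1.01 = 19802.0 Mb.
28 min = 1680 s
Total bitrate budget: 19802.0 Mb / 1680 s = 11.787 Mbps.
Audio: 96 kbps = 0.096 Mbps.
Video: 11.787 − 0.096 = 11.691 Mbps.

11.69 Mbps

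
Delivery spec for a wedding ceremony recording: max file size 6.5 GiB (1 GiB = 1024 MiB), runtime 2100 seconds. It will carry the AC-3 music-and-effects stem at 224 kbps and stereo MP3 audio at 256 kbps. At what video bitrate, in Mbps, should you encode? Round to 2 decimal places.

26.11 Mbps

Budget: 6.5 GiB = 55834.6 Mb.
Total bitrate budget: 55834.6 Mb / 2100 s = 26.588 Mbps.
Audio total: 224 + 256 = 480 kbps = 0.480 Mbps.
Video: 26.588 − 0.480 = 26.108 Mbps.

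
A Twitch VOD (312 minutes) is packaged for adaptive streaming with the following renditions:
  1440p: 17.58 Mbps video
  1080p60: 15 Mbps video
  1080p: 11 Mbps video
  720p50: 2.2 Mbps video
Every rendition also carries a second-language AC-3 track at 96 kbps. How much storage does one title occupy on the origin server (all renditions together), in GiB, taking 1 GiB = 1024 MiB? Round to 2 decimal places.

312 min = 18720 s
Audio: 96 kbps = 0.096 Mbps.
Sum of rendition bitrates: (17.58+0.096) + (15+0.096) + (11+0.096) + (2.2+0.096) = 46.164 Mbps.
× 18720 s = 864,190 Mb = 108,024 MB = 100.6 GiB.

100.60 GiB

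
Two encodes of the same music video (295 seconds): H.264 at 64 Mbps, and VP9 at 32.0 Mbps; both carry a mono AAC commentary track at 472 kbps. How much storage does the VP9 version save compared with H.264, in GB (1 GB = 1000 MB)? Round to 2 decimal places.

Audio: 472 kbps = 0.472 Mbps.
H.264: 64.472 Mbps × 295 s = 19019.2 Mb = 2.377 GB.
VP9: 32.472 Mbps × 295 s = 9579.2 Mb = 1.197 GB.
Saving: 2.377 − 1.197 = 1.180 GB.

1.18 GB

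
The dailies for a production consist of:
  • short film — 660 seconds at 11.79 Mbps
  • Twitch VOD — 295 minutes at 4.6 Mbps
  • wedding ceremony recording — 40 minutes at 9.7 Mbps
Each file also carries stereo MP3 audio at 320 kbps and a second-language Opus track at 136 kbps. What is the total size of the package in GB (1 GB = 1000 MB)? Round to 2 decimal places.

15.24 GB

Audio total: 320 + 136 = 456 kbps = 0.456 Mbps.
short film: 12.246 Mbps × 660 s = 8082.4 Mb
Twitch VOD: 5.056 Mbps × 17700 s = 89491.2 Mb
wedding ceremony recording: 10.156 Mbps × 2400 s = 24374.4 Mb
Total: 121948.0 Mb = 15243.5 MB.
= 15.24 GB.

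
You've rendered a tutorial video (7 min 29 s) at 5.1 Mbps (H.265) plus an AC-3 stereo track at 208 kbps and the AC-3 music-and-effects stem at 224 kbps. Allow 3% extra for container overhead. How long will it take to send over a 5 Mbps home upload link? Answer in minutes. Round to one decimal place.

7 min 29 s = 449 s
Audio total: 208 + 224 = 432 kbps = 0.432 Mbps.
Total bitrate: 5.532 Mbps.
File: 5.532 Mbps × 449 s = 2483.9 Mb.
With 3% container overhead: ×1.03. → 2558.4 Mb.
At 5 Mbps: 2558.4 / 5 = 511.7 s ≈ 8.53 minutes.

8.5 minutes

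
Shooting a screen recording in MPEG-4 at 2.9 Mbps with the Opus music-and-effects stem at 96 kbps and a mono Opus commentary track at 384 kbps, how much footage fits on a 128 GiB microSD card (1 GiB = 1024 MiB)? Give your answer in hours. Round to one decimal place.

90.4 hours

Audio total: 96 + 384 = 480 kbps = 0.480 Mbps.
Total bitrate: 2.9 + 0.480 = 3.380 Mbps.
Capacity: 128 GiB = 1,099,512 Mb.
Recording time: 1,099,512 / 3.380 = 325,299 s ≈ 90.4 hours.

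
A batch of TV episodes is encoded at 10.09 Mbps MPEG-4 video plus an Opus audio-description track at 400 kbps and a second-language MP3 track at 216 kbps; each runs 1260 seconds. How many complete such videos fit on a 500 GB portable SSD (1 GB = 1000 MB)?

296

Audio total: 400 + 216 = 616 kbps = 0.616 Mbps.
Total bitrate: 10.706 Mbps.
Per item: 10.706 Mbps × 1260 s = 13,490 Mb = 1,686 MB.
Capacity: 500 GB = 4,000,000 Mb; 296.53 items → 296 complete.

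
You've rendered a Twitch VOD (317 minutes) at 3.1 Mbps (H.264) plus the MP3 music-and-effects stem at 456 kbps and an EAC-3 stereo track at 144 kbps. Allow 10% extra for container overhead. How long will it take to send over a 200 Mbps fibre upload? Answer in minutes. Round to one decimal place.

317 min = 19020 s
Audio total: 456 + 144 = 600 kbps = 0.600 Mbps.
Total bitrate: 3.700 Mbps.
File: 3.700 Mbps × 19020 s = 70374.0 Mb.
With 10% container overhead: ×1.10. → 77411.4 Mb.
At 200 Mbps: 77411.4 / 200 = 387.1 s ≈ 6.45 minutes.

6.5 minutes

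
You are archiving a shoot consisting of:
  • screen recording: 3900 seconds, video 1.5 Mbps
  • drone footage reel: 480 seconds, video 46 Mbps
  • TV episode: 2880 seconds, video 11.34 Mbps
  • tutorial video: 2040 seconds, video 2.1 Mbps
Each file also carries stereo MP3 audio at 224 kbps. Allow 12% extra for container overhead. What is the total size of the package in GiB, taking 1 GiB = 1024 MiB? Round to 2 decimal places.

Audio: 224 kbps = 0.224 Mbps.
screen recording: 1.724 Mbps × 3900 s × 1.12 = 7530.4 Mb
drone footage reel: 46.224 Mbps × 480 s × 1.12 = 24850.0 Mb
TV episode: 11.564 Mbps × 2880 s × 1.12 = 37300.8 Mb
tutorial video: 2.324 Mbps × 2040 s × 1.12 = 5309.9 Mb
Total: 74991.2 Mb = 9373.9 MB.
= 8.730 GiB.

8.73 GiB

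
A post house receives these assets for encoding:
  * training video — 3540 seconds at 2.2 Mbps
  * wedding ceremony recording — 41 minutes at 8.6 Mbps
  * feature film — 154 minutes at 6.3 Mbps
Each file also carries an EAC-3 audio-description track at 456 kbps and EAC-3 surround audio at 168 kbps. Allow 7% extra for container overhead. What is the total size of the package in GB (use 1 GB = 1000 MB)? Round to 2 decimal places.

12.93 GB

Audio total: 456 + 168 = 624 kbps = 0.624 Mbps.
training video: 2.824 Mbps × 3540 s × 1.07 = 10696.7 Mb
wedding ceremony recording: 9.224 Mbps × 2460 s × 1.07 = 24279.4 Mb
feature film: 6.924 Mbps × 9240 s × 1.07 = 68456.2 Mb
Total: 103432.4 Mb = 12929.0 MB.
= 12.93 GB.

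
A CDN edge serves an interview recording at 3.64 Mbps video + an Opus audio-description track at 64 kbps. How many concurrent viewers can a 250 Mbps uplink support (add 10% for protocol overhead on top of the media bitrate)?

61

Audio: 64 kbps = 0.064 Mbps.
Per-viewer media rate: 3.704 Mbps.
On the wire with 10% overhead: 4.074 Mbps.
250 Mbps = 250.0 Mbps; 250.0 / 4.074 = 61.36 → 61 viewers.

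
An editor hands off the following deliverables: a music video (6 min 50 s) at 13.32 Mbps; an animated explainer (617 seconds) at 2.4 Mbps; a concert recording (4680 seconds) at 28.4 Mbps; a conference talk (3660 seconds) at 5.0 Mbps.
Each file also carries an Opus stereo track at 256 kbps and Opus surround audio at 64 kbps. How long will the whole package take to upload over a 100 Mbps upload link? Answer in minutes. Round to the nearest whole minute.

27 minutes

Audio total: 256 + 64 = 320 kbps = 0.320 Mbps.
music video: 13.640 Mbps × 410 s = 5592.4 Mb
animated explainer: 2.720 Mbps × 617 s = 1678.2 Mb
concert recording: 28.720 Mbps × 4680 s = 134409.6 Mb
conference talk: 5.320 Mbps × 3660 s = 19471.2 Mb
Total: 161151.4 Mb = 20143.9 MB.
At 100 Mbps: 161151.4 / 100 = 1612 s ≈ 26.9 minutes.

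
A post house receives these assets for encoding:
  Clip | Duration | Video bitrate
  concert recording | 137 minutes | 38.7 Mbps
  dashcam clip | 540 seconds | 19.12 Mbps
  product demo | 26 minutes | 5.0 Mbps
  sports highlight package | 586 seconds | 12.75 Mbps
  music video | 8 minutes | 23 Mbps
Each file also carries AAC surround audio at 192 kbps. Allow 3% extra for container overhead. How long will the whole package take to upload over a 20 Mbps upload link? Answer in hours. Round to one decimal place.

5.1 hours

Audio: 192 kbps = 0.192 Mbps.
concert recording: 38.892 Mbps × 8220 s × 1.03 = 329283.0 Mb
dashcam clip: 19.312 Mbps × 540 s × 1.03 = 10741.3 Mb
product demo: 5.192 Mbps × 1560 s × 1.03 = 8342.5 Mb
sports highlight package: 12.942 Mbps × 586 s × 1.03 = 7811.5 Mb
music video: 23.192 Mbps × 480 s × 1.03 = 11466.1 Mb
Total: 367644.5 Mb = 45955.6 MB.
At 20 Mbps: 367644.5 / 20 = 18382 s ≈ 5.11 hours.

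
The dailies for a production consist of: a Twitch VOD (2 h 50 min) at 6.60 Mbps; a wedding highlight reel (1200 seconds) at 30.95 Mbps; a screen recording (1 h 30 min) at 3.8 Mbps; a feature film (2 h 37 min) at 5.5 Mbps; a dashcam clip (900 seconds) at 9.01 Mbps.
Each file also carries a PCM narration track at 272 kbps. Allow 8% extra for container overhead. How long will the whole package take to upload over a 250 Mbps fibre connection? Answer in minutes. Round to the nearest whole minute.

Audio: 272 kbps = 0.272 Mbps.
Twitch VOD: 6.872 Mbps × 10200 s × 1.08 = 75702.0 Mb
wedding highlight reel: 31.222 Mbps × 1200 s × 1.08 = 40463.7 Mb
screen recording: 4.072 Mbps × 5400 s × 1.08 = 23747.9 Mb
feature film: 5.772 Mbps × 9420 s × 1.08 = 58722.0 Mb
dashcam clip: 9.282 Mbps × 900 s × 1.08 = 9022.1 Mb
Total: 207657.7 Mb = 25957.2 MB.
At 250 Mbps: 207657.7 / 250 = 831 s ≈ 13.8 minutes.

14 minutes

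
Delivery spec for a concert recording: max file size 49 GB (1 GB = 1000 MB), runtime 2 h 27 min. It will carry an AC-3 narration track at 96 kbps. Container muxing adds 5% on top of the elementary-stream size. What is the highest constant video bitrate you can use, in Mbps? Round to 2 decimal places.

42.23 Mbps

Budget: 49 GB = 392000.0 Mb.
Stream payload after overhead: 392000.0 / 1.05 = 373333.3 Mb.
2 h 27 min = 147 min = 8820 s
Total bitrate budget: 373333.3 Mb / 8820 s = 42.328 Mbps.
Audio: 96 kbps = 0.096 Mbps.
Video: 42.328 − 0.096 = 42.232 Mbps.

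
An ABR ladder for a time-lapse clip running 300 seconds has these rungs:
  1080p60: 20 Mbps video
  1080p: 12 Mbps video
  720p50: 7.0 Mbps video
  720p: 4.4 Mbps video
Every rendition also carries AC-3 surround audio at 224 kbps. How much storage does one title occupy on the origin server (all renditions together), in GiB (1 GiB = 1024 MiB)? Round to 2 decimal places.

Audio: 224 kbps = 0.224 Mbps.
Sum of rendition bitrates: (20+0.224) + (12+0.224) + (7.0+0.224) + (4.4+0.224) = 44.296 Mbps.
× 300 s = 13,289 Mb = 1,661 MB = 1.547 GiB.

1.55 GiB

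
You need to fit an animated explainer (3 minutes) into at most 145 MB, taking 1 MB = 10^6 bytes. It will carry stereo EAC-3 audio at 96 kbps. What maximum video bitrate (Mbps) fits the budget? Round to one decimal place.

Budget: 145 MB = 1160.0 Mb.
3 min = 180 s
Total bitrate budget: 1160.0 Mb / 180 s = 6.444 Mbps.
Audio: 96 kbps = 0.096 Mbps.
Video: 6.444 − 0.096 = 6.348 Mbps.

6.3 Mbps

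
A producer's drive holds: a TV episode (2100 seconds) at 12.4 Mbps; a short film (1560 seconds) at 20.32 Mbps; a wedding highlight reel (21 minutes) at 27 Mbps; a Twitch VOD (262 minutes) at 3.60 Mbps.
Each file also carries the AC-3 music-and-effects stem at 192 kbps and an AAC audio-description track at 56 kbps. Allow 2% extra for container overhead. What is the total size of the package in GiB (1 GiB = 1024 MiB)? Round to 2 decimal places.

Audio total: 192 + 56 = 248 kbps = 0.248 Mbps.
TV episode: 12.648 Mbps × 2100 s × 1.02 = 27092.0 Mb
short film: 20.568 Mbps × 1560 s × 1.02 = 32727.8 Mb
wedding highlight reel: 27.248 Mbps × 1260 s × 1.02 = 35019.1 Mb
Twitch VOD: 3.848 Mbps × 15720 s × 1.02 = 61700.4 Mb
Total: 156539.3 Mb = 19567.4 MB.
= 18.22 GiB.

18.22 GiB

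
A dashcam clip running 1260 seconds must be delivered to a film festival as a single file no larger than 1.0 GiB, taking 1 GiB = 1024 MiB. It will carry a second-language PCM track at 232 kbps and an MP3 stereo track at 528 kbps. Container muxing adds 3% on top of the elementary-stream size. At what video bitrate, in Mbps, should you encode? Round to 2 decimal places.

Budget: 1.0 GiB = 8589.9 Mb.
Stream payload after overhead: 8589.9 / 1.03 = 8339.7 Mb.
Total bitrate budget: 8339.7 Mb / 1260 s = 6.619 Mbps.
Audio total: 232 + 528 = 760 kbps = 0.760 Mbps.
Video: 6.619 − 0.760 = 5.859 Mbps.

5.86 Mbps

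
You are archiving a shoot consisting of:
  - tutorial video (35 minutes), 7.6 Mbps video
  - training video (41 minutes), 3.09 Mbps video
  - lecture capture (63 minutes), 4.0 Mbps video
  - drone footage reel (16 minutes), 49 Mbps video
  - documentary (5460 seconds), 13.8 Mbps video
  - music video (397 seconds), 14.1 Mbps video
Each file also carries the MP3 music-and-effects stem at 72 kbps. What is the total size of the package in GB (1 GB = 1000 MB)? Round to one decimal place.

Audio: 72 kbps = 0.072 Mbps.
tutorial video: 7.672 Mbps × 2100 s = 16111.2 Mb
training video: 3.162 Mbps × 2460 s = 7778.5 Mb
lecture capture: 4.072 Mbps × 3780 s = 15392.2 Mb
drone footage reel: 49.072 Mbps × 960 s = 47109.1 Mb
documentary: 13.872 Mbps × 5460 s = 75741.1 Mb
music video: 14.172 Mbps × 397 s = 5626.3 Mb
Total: 167758.4 Mb = 20969.8 MB.
= 20.97 GB.

21.0 GB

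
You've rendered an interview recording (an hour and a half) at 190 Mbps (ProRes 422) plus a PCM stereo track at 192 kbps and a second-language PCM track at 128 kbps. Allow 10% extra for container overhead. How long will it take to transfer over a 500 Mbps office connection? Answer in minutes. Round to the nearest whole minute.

38 minutes

1.5 h = 5400 s
Audio total: 192 + 128 = 320 kbps = 0.320 Mbps.
Total bitrate: 190.320 Mbps.
File: 190.320 Mbps × 5400 s = 1027728.0 Mb.
With 10% container overhead: ×1.10. → 1130500.8 Mb.
At 500 Mbps: 1130500.8 / 500 = 2261.0 s ≈ 37.7 minutes.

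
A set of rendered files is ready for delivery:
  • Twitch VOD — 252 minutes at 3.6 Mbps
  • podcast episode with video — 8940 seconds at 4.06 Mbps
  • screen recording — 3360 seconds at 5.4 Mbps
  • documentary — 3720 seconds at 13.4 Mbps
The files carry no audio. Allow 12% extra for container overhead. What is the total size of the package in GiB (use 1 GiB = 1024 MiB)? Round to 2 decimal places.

Twitch VOD: 3.600 Mbps × 15120 s × 1.12 = 60963.8 Mb
podcast episode with video: 4.060 Mbps × 8940 s × 1.12 = 40652.0 Mb
screen recording: 5.400 Mbps × 3360 s × 1.12 = 20321.3 Mb
documentary: 13.400 Mbps × 3720 s × 1.12 = 55829.8 Mb
Total: 177766.8 Mb = 22220.9 MB.
= 20.69 GiB.

20.69 GiB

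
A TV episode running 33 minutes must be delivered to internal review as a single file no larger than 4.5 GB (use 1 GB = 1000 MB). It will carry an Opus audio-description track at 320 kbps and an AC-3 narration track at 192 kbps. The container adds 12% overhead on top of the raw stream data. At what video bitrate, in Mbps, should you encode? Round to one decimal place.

Budget: 4.5 GB = 36000.0 Mb.
Stream payload after overhead: 36000.0 / 1.12 = 32142.9 Mb.
33 min = 1980 s
Total bitrate budget: 32142.9 Mb / 1980 s = 16.234 Mbps.
Audio total: 320 + 192 = 512 kbps = 0.512 Mbps.
Video: 16.234 − 0.512 = 15.722 Mbps.

15.7 Mbps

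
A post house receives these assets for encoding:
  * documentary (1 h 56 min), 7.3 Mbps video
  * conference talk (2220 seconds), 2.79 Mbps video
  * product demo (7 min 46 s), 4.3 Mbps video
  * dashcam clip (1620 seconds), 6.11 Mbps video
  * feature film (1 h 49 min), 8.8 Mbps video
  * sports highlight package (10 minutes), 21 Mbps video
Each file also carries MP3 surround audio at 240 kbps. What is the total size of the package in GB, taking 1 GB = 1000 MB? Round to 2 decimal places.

17.93 GB

Audio: 240 kbps = 0.240 Mbps.
documentary: 7.540 Mbps × 6960 s = 52478.4 Mb
conference talk: 3.030 Mbps × 2220 s = 6726.6 Mb
product demo: 4.540 Mbps × 466 s = 2115.6 Mb
dashcam clip: 6.350 Mbps × 1620 s = 10287.0 Mb
feature film: 9.040 Mbps × 6540 s = 59121.6 Mb
sports highlight package: 21.240 Mbps × 600 s = 12744.0 Mb
Total: 143473.2 Mb = 17934.2 MB.
= 17.93 GB.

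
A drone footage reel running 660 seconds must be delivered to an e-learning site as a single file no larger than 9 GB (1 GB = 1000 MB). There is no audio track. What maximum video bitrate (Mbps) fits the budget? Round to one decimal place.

Budget: 9 GB = 72000.0 Mb.
Total bitrate budget: 72000.0 Mb / 660 s = 109.091 Mbps.

109.1 Mbps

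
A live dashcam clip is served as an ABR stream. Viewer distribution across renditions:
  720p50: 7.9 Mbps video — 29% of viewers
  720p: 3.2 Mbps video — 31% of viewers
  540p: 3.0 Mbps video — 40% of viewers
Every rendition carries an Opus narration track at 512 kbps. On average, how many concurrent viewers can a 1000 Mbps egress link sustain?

200

Audio: 512 kbps = 0.512 Mbps.
Average per-viewer bitrate: 0.29×8.412 + 0.31×3.712 + 0.40×3.512 = 4.995 Mbps.
1000 Mbps = 1,000 Mbps; 1,000 / 4.995 = 200.20 → 200.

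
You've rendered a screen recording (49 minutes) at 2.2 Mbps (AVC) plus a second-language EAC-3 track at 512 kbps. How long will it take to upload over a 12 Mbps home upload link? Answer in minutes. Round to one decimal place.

49 min = 2940 s
Audio: 512 kbps = 0.512 Mbps.
Total bitrate: 2.712 Mbps.
File: 2.712 Mbps × 2940 s = 7973.3 Mb.
At 12 Mbps: 7973.3 / 12 = 664.4 s ≈ 11.1 minutes.

11.1 minutes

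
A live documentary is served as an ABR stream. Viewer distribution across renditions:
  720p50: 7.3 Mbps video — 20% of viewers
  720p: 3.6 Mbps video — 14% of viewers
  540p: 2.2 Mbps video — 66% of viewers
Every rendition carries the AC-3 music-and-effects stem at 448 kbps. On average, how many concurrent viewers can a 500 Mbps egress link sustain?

129

Audio: 448 kbps = 0.448 Mbps.
Average per-viewer bitrate: 0.20×7.748 + 0.14×4.048 + 0.66×2.648 = 3.864 Mbps.
500 Mbps = 500.0 Mbps; 500.0 / 3.864 = 129.40 → 129.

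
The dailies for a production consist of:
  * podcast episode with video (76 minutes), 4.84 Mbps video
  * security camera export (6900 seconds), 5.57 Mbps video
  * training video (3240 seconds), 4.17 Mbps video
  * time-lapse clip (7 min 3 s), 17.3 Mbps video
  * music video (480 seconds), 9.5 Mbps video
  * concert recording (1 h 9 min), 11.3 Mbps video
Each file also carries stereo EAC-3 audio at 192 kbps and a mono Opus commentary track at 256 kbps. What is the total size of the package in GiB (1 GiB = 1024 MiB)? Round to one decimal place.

16.5 GiB

Audio total: 192 + 256 = 448 kbps = 0.448 Mbps.
podcast episode with video: 5.288 Mbps × 4560 s = 24113.3 Mb
security camera export: 6.018 Mbps × 6900 s = 41524.2 Mb
training video: 4.618 Mbps × 3240 s = 14962.3 Mb
time-lapse clip: 17.748 Mbps × 423 s = 7507.4 Mb
music video: 9.948 Mbps × 480 s = 4775.0 Mb
concert recording: 11.748 Mbps × 4140 s = 48636.7 Mb
Total: 141519.0 Mb = 17689.9 MB.
= 16.47 GiB.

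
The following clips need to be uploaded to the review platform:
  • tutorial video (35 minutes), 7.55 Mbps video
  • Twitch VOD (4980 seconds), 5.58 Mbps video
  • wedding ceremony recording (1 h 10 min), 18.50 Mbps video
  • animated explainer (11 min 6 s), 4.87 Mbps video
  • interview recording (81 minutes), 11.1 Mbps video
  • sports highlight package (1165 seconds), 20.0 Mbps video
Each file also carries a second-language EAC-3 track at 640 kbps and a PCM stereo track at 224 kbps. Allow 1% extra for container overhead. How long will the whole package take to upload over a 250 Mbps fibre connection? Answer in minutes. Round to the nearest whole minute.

Audio total: 640 + 224 = 864 kbps = 0.864 Mbps.
tutorial video: 8.414 Mbps × 2100 s × 1.01 = 17846.1 Mb
Twitch VOD: 6.444 Mbps × 4980 s × 1.01 = 32412.0 Mb
wedding ceremony recording: 19.364 Mbps × 4200 s × 1.01 = 82142.1 Mb
animated explainer: 5.734 Mbps × 666 s × 1.01 = 3857.0 Mb
interview recording: 11.964 Mbps × 4860 s × 1.01 = 58726.5 Mb
sports highlight package: 20.864 Mbps × 1165 s × 1.01 = 24549.6 Mb
Total: 219533.4 Mb = 27441.7 MB.
At 250 Mbps: 219533.4 / 250 = 878 s ≈ 14.6 minutes.

15 minutes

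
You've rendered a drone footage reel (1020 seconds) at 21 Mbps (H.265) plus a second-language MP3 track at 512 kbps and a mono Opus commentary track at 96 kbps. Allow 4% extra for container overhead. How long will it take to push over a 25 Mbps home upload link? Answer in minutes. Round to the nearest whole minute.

15 minutes

Audio total: 512 + 96 = 608 kbps = 0.608 Mbps.
Total bitrate: 21.608 Mbps.
File: 21.608 Mbps × 1020 s = 22040.2 Mb.
With 4% container overhead: ×1.04. → 22921.8 Mb.
At 25 Mbps: 22921.8 / 25 = 916.9 s ≈ 15.3 minutes.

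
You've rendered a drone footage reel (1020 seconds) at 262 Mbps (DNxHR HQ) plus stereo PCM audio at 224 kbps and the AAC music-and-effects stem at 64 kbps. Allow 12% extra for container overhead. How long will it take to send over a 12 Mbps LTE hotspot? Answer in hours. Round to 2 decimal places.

Audio total: 224 + 64 = 288 kbps = 0.288 Mbps.
Total bitrate: 262.288 Mbps.
File: 262.288 Mbps × 1020 s = 267533.8 Mb.
With 12% container overhead: ×1.12. → 299637.8 Mb.
At 12 Mbps: 299637.8 / 12 = 24969.8 s ≈ 6.94 hours.

6.94 hours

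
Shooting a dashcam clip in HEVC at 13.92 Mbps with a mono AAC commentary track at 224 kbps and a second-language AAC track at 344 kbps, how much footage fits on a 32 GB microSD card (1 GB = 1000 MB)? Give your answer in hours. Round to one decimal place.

4.9 hours

Audio total: 224 + 344 = 568 kbps = 0.568 Mbps.
Total bitrate: 13.92 + 0.568 = 14.488 Mbps.
Capacity: 32 GB = 256,000 Mb.
Recording time: 256,000 / 14.488 = 17,670 s ≈ 4.91 hours.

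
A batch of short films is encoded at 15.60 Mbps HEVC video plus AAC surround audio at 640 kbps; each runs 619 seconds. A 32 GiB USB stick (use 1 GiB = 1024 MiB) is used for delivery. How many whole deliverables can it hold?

27

Audio: 640 kbps = 0.640 Mbps.
Total bitrate: 16.240 Mbps.
Per item: 16.240 Mbps × 619 s = 10,053 Mb = 1,257 MB.
Capacity: 32 GiB = 274,878 Mb; 27.34 items → 27 complete.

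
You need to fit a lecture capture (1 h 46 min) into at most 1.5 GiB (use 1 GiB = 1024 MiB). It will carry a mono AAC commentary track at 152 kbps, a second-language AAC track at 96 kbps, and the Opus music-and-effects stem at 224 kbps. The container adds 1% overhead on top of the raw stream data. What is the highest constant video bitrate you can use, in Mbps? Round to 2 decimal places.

1.53 Mbps

Budget: 1.5 GiB = 12884.9 Mb.
Stream payload after overhead: 12884.9 / 1.01 = 12757.3 Mb.
1 h 46 min = 106 min = 6360 s
Total bitrate budget: 12757.3 Mb / 6360 s = 2.006 Mbps.
Audio total: 152 + 96 + 224 = 472 kbps = 0.472 Mbps.
Video: 2.006 − 0.472 = 1.534 Mbps.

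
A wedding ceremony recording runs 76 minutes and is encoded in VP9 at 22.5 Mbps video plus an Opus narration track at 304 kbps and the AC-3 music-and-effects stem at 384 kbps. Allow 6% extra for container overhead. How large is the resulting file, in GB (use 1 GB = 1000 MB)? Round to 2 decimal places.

14.01 GB

76 min = 4560 s
Audio total: 304 + 384 = 688 kbps = 0.688 Mbps.
Total bitrate: 22.5 + 0.688 = 23.188 Mbps.
Stream data: 23.188 Mbps × 4560 s = 105737.3 Mb.
With 6% container overhead: ×1.06.
112,082 Mb ÷ 8 = 14,010 MB → 14.01 GB.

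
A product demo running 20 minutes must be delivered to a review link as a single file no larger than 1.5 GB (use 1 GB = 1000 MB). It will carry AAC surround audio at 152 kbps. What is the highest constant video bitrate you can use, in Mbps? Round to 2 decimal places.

9.85 Mbps

Budget: 1.5 GB = 12000.0 Mb.
20 min = 1200 s
Total bitrate budget: 12000.0 Mb / 1200 s = 10.000 Mbps.
Audio: 152 kbps = 0.152 Mbps.
Video: 10.000 − 0.152 = 9.848 Mbps.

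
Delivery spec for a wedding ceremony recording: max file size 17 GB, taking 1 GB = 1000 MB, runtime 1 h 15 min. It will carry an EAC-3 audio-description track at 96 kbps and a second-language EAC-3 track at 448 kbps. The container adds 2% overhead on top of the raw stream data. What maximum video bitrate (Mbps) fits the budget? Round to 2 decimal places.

29.09 Mbps

Budget: 17 GB = 136000.0 Mb.
Stream payload after overhead: 136000.0 / 1.02 = 133333.3 Mb.
1 h 15 min = 75 min = 4500 s
Total bitrate budget: 133333.3 Mb / 4500 s = 29.630 Mbps.
Audio total: 96 + 448 = 544 kbps = 0.544 Mbps.
Video: 29.630 − 0.544 = 29.086 Mbps.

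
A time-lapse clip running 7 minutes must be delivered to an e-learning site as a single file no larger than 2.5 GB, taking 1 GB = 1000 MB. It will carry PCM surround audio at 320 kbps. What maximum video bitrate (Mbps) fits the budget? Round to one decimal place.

47.3 Mbps

Budget: 2.5 GB = 20000.0 Mb.
7 min = 420 s
Total bitrate budget: 20000.0 Mb / 420 s = 47.619 Mbps.
Audio: 320 kbps = 0.320 Mbps.
Video: 47.619 − 0.320 = 47.299 Mbps.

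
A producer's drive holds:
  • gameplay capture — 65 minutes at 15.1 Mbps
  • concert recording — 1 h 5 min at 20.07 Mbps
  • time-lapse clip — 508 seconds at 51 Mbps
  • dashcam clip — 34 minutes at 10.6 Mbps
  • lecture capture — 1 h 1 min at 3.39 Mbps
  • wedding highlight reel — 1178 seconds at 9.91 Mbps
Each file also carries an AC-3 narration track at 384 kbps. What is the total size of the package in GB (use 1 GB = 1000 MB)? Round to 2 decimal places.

Audio: 384 kbps = 0.384 Mbps.
gameplay capture: 15.484 Mbps × 3900 s = 60387.6 Mb
concert recording: 20.454 Mbps × 3900 s = 79770.6 Mb
time-lapse clip: 51.384 Mbps × 508 s = 26103.1 Mb
dashcam clip: 10.984 Mbps × 2040 s = 22407.4 Mb
lecture capture: 3.774 Mbps × 3660 s = 13812.8 Mb
wedding highlight reel: 10.294 Mbps × 1178 s = 12126.3 Mb
Total: 214607.8 Mb = 26826.0 MB.
= 26.83 GB.

26.83 GB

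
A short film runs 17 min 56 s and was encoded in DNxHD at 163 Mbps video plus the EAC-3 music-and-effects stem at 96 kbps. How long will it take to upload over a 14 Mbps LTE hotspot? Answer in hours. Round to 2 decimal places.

17 min 56 s = 1076 s
Audio: 96 kbps = 0.096 Mbps.
Total bitrate: 163.096 Mbps.
File: 163.096 Mbps × 1076 s = 175491.3 Mb.
At 14 Mbps: 175491.3 / 14 = 12535.1 s ≈ 3.48 hours.

3.48 hours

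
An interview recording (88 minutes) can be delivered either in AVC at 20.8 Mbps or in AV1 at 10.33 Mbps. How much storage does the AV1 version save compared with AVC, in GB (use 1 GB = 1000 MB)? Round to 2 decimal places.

6.91 GB

88 min = 5280 s
AVC: 20.800 Mbps × 5280 s = 109824.0 Mb = 13.728 GB.
AV1: 10.330 Mbps × 5280 s = 54542.4 Mb = 6.818 GB.
Saving: 13.728 − 6.818 = 6.910 GB.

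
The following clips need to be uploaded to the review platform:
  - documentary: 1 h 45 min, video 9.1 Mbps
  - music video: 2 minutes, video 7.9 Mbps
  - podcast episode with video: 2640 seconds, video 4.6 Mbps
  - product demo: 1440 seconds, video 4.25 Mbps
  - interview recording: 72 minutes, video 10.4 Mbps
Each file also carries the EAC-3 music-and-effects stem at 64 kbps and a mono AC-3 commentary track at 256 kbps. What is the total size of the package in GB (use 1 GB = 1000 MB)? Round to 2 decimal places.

Audio total: 64 + 256 = 320 kbps = 0.320 Mbps.
documentary: 9.420 Mbps × 6300 s = 59346.0 Mb
music video: 8.220 Mbps × 120 s = 986.4 Mb
podcast episode with video: 4.920 Mbps × 2640 s = 12988.8 Mb
product demo: 4.570 Mbps × 1440 s = 6580.8 Mb
interview recording: 10.720 Mbps × 4320 s = 46310.4 Mb
Total: 126212.4 Mb = 15776.5 MB.
= 15.78 GB.

15.78 GB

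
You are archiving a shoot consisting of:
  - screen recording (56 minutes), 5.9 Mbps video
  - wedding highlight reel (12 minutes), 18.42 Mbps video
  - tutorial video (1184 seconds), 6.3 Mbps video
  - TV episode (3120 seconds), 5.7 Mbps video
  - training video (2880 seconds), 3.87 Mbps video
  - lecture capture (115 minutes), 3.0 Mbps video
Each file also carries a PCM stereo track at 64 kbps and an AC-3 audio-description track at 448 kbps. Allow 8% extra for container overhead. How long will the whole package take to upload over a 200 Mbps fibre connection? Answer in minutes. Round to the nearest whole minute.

Audio total: 64 + 448 = 512 kbps = 0.512 Mbps.
screen recording: 6.412 Mbps × 3360 s × 1.08 = 23267.9 Mb
wedding highlight reel: 18.932 Mbps × 720 s × 1.08 = 14721.5 Mb
tutorial video: 6.812 Mbps × 1184 s × 1.08 = 8710.6 Mb
TV episode: 6.212 Mbps × 3120 s × 1.08 = 20932.0 Mb
training video: 4.382 Mbps × 2880 s × 1.08 = 13629.8 Mb
lecture capture: 3.512 Mbps × 6900 s × 1.08 = 26171.4 Mb
Total: 107433.2 Mb = 13429.1 MB.
At 200 Mbps: 107433.2 / 200 = 537 s ≈ 8.95 minutes.

9 minutes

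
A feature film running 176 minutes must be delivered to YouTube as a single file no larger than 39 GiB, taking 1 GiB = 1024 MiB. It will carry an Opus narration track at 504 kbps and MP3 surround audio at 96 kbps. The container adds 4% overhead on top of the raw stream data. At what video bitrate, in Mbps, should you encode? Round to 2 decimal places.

29.90 Mbps

Budget: 39 GiB = 335007.4 Mb.
Stream payload after overhead: 335007.4 / 1.04 = 322122.5 Mb.
176 min = 10560 s
Total bitrate budget: 322122.5 Mb / 10560 s = 30.504 Mbps.
Audio total: 504 + 96 = 600 kbps = 0.600 Mbps.
Video: 30.504 − 0.600 = 29.904 Mbps.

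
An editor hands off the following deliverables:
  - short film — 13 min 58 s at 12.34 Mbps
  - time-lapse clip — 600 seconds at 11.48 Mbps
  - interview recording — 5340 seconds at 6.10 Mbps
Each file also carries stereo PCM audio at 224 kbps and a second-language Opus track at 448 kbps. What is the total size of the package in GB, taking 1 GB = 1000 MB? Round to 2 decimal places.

Audio total: 224 + 448 = 672 kbps = 0.672 Mbps.
short film: 13.012 Mbps × 838 s = 10904.1 Mb
time-lapse clip: 12.152 Mbps × 600 s = 7291.2 Mb
interview recording: 6.772 Mbps × 5340 s = 36162.5 Mb
Total: 54357.7 Mb = 6794.7 MB.
= 6.795 GB.

6.79 GB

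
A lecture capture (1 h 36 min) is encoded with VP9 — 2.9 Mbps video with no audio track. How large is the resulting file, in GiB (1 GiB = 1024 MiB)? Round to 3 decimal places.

1.945 GiB

1 h 36 min = 96 min = 5760 s
Total bitrate: 2.9 Mbps.
Stream data: 2.900 Mbps × 5760 s = 16704.0 Mb.
16,704 Mb = 2,088,000,000 bytes ÷ 1,073,741,824 = 1.945 GiB.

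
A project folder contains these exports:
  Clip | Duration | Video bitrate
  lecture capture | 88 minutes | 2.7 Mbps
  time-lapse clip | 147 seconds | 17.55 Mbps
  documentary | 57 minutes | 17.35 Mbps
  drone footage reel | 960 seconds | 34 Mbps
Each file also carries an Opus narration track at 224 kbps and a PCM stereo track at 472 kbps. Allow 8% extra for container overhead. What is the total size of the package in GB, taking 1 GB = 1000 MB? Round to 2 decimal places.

15.61 GB

Audio total: 224 + 472 = 696 kbps = 0.696 Mbps.
lecture capture: 3.396 Mbps × 5280 s × 1.08 = 19365.4 Mb
time-lapse clip: 18.246 Mbps × 147 s × 1.08 = 2896.7 Mb
documentary: 18.046 Mbps × 3420 s × 1.08 = 66654.7 Mb
drone footage reel: 34.696 Mbps × 960 s × 1.08 = 35972.8 Mb
Total: 124889.6 Mb = 15611.2 MB.
= 15.61 GB.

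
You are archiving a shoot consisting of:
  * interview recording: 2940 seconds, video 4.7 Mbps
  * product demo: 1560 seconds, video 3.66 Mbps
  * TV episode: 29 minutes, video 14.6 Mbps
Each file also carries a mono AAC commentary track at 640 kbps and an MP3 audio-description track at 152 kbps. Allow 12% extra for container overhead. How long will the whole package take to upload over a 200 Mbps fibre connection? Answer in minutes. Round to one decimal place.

4.7 minutes

Audio total: 640 + 152 = 792 kbps = 0.792 Mbps.
interview recording: 5.492 Mbps × 2940 s × 1.12 = 18084.1 Mb
product demo: 4.452 Mbps × 1560 s × 1.12 = 7778.5 Mb
TV episode: 15.392 Mbps × 1740 s × 1.12 = 29995.9 Mb
Total: 55858.5 Mb = 6982.3 MB.
At 200 Mbps: 55858.5 / 200 = 279 s ≈ 4.65 minutes.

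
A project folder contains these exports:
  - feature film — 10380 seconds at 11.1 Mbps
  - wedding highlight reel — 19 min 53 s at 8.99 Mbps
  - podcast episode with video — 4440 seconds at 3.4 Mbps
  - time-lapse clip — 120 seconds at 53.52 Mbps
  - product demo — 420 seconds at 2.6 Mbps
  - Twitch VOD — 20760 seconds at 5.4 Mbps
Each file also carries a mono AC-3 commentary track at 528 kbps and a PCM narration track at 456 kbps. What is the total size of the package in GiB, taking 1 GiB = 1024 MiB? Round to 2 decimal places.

Audio total: 528 + 456 = 984 kbps = 0.984 Mbps.
feature film: 12.084 Mbps × 10380 s = 125431.9 Mb
wedding highlight reel: 9.974 Mbps × 1193 s = 11899.0 Mb
podcast episode with video: 4.384 Mbps × 4440 s = 19465.0 Mb
time-lapse clip: 54.504 Mbps × 120 s = 6540.5 Mb
product demo: 3.584 Mbps × 420 s = 1505.3 Mb
Twitch VOD: 6.384 Mbps × 20760 s = 132531.8 Mb
Total: 297373.5 Mb = 37171.7 MB.
= 34.62 GiB.

34.62 GiB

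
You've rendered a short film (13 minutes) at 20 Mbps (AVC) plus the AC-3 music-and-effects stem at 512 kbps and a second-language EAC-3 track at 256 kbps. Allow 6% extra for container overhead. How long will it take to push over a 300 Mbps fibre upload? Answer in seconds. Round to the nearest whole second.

13 min = 780 s
Audio total: 512 + 256 = 768 kbps = 0.768 Mbps.
Total bitrate: 20.768 Mbps.
File: 20.768 Mbps × 780 s = 16199.0 Mb.
With 6% container overhead: ×1.06. → 17171.0 Mb.
At 300 Mbps: 17171.0 / 300 = 57.2 s ≈ 57.2 seconds.

57 seconds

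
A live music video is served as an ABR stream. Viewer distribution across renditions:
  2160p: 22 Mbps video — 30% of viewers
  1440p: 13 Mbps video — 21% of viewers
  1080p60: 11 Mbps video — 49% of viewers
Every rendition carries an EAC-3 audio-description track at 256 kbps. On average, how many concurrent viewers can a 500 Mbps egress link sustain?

33

Audio: 256 kbps = 0.256 Mbps.
Average per-viewer bitrate: 0.30×22.256 + 0.21×13.256 + 0.49×11.256 = 14.976 Mbps.
500 Mbps = 500.0 Mbps; 500.0 / 14.976 = 33.39 → 33.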